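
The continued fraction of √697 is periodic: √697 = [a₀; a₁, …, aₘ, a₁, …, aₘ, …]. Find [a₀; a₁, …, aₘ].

[26; 2, 2, 52]

a₀ = ⌊√697⌋ = 26.
With m₀=0, d₀=1 and mₖ₊₁ = dₖaₖ − mₖ, dₖ₊₁ = (n − mₖ₊₁²)/dₖ, aₖ₊₁ = ⌊(a₀+mₖ₊₁)/dₖ₊₁⌋:
  k=1: m=26, d=21, a=2
  k=2: m=16, d=21, a=2
  k=3: m=26, d=1, a=52
d=1 and a=2a₀=52 at k=3, so the next step gives (m, d) = (26, 21) again — its k=1 value — and the period has length 3.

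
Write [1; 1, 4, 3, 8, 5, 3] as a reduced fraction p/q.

Using pₖ = aₖpₖ₋₁ + pₖ₋₂ and qₖ = aₖqₖ₋₁ + qₖ₋₂:
  k=0: a=1, p=1, q=1
  k=1: a=1, p=2, q=1
  k=2: a=4, p=9, q=5
  k=3: a=3, p=29, q=16
  k=4: a=8, p=241, q=133
  k=5: a=5, p=1234, q=681
  k=6: a=3, p=3943, q=2176

3943/2176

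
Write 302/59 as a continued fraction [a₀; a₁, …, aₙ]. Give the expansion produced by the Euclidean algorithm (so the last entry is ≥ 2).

[5; 8, 2, 3]

302 = 5·59 + 7
59 = 8·7 + 3
7 = 2·3 + 1
3 = 3·1 + 0  (stop)
So 302/59 = [5; 8, 2, 3].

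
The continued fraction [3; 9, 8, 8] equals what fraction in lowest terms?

Fold from the inside: start with 8/1.
  8 + 1/8 = 65/8
  9 + 8/65 = 593/65
  3 + 65/593 = 1844/593

1844/593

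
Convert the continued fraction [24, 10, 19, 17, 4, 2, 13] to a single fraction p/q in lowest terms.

9621813/399254

Using pₖ = aₖpₖ₋₁ + pₖ₋₂ and qₖ = aₖqₖ₋₁ + qₖ₋₂:
  k=0: a=24, p=24, q=1
  k=1: a=10, p=241, q=10
  k=2: a=19, p=4603, q=191
  k=3: a=17, p=78492, q=3257
  k=4: a=4, p=318571, q=13219
  k=5: a=2, p=715634, q=29695
  k=6: a=13, p=9621813, q=399254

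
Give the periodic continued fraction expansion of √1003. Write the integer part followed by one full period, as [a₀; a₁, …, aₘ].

a₀ = ⌊√1003⌋ = 31.
With m₀=0, d₀=1 and mₖ₊₁ = dₖaₖ − mₖ, dₖ₊₁ = (n − mₖ₊₁²)/dₖ, aₖ₊₁ = ⌊(a₀+mₖ₊₁)/dₖ₊₁⌋:
  k=1: m=31, d=42, a=1
  k=2: m=11, d=21, a=2
  k=3: m=31, d=2, a=31
  k=4: m=31, d=21, a=2
  k=5: m=11, d=42, a=1
  k=6: m=31, d=1, a=62
d=1 and a=2a₀=62 at k=6, so the next step gives (m, d) = (31, 42) again — its k=1 value — and the period has length 6.

[31; 1, 2, 31, 2, 1, 62]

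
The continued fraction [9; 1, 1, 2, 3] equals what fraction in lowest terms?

163/17

Fold from the inside: start with 3/1.
  2 + 1/3 = 7/3
  1 + 3/7 = 10/7
  1 + 7/10 = 17/10
  9 + 10/17 = 163/17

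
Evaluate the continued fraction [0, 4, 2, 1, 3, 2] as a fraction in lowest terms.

25/109

Fold from the inside: start with 2/1.
  3 + 1/2 = 7/2
  1 + 2/7 = 9/7
  2 + 7/9 = 25/9
  4 + 9/25 = 109/25
  0 + 25/109 = 25/109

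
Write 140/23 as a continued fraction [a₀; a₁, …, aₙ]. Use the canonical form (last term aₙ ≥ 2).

[6; 11, 2]

140 = 6*23 + 2
23 = 11*2 + 1
2 = 2*1 + 0  (stop)
So 140/23 = [6; 11, 2].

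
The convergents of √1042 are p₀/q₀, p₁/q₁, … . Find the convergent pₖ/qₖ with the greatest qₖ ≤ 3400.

√1042 = [32; 3, 1, 1, 3, 64, …] (period length 5).
Convergents:
  p_0/q_0 = 32/1
  p_1/q_1 = 97/3
  p_2/q_2 = 129/4
  p_3/q_3 = 226/7
  p_4/q_4 = 807/25
  p_5/q_5 = 51874/1607
  p_6/q_6 = 156429/4846
q_5 = 1607 ≤ 3400 < 4846 = q_6, so the answer is 51874/1607.

51874/1607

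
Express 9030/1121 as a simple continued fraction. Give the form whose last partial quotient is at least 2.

[8; 18, 12, 2, 2]

9030 = 8·1121 + 62
1121 = 18·62 + 5
62 = 12·5 + 2
5 = 2·2 + 1
2 = 2·1 + 0  (stop)
So 9030/1121 = [8; 18, 12, 2, 2].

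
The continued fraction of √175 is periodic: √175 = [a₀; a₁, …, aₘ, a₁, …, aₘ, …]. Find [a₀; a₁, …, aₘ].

[13; 4, 2, 1, 2, 4, 26]

a₀ = ⌊√175⌋ = 13.
With m₀=0, d₀=1 and mₖ₊₁ = dₖaₖ − mₖ, dₖ₊₁ = (n − mₖ₊₁²)/dₖ, aₖ₊₁ = ⌊(a₀+mₖ₊₁)/dₖ₊₁⌋:
  k=1: m=13, d=6, a=4
  k=2: m=11, d=9, a=2
  k=3: m=7, d=14, a=1
  k=4: m=7, d=9, a=2
  k=5: m=11, d=6, a=4
  k=6: m=13, d=1, a=26
d=1 and a=2a₀=26 at k=6, so the next step gives (m, d) = (13, 6) again — its k=1 value — and the period has length 6.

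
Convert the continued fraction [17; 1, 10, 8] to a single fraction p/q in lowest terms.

1594/89

Fold from the inside: start with 8/1.
  10 + 1/8 = 81/8
  1 + 8/81 = 89/81
  17 + 81/89 = 1594/89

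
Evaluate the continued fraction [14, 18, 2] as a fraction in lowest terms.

Using pₖ = aₖpₖ₋₁ + pₖ₋₂ and qₖ = aₖqₖ₋₁ + qₖ₋₂:
  k=0: a=14, p=14, q=1
  k=1: a=18, p=253, q=18
  k=2: a=2, p=520, q=37

520/37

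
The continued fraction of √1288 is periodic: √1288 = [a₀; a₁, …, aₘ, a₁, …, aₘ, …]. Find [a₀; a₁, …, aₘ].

[35; 1, 7, 1, 70]

a₀ = ⌊√1288⌋ = 35.
With m₀=0, d₀=1 and mₖ₊₁ = dₖaₖ − mₖ, dₖ₊₁ = (n − mₖ₊₁²)/dₖ, aₖ₊₁ = ⌊(a₀+mₖ₊₁)/dₖ₊₁⌋:
  k=1: m=35, d=63, a=1
  k=2: m=28, d=8, a=7
  k=3: m=28, d=63, a=1
  k=4: m=35, d=1, a=70
d=1 and a=2a₀=70 at k=4, so the next step gives (m, d) = (35, 63) again — its k=1 value — and the period has length 4.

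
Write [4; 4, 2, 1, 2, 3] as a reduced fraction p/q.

Using pₖ = aₖpₖ₋₁ + pₖ₋₂ and qₖ = aₖqₖ₋₁ + qₖ₋₂:
  k=0: a=4, p=4, q=1
  k=1: a=4, p=17, q=4
  k=2: a=2, p=38, q=9
  k=3: a=1, p=55, q=13
  k=4: a=2, p=148, q=35
  k=5: a=3, p=499, q=118

499/118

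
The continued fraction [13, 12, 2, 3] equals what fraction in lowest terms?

Fold from the inside: start with 3/1.
  2 + 1/3 = 7/3
  12 + 3/7 = 87/7
  13 + 7/87 = 1138/87

1138/87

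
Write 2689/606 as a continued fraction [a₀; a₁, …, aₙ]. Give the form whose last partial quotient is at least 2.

2689 = 4·606 + 265
606 = 2·265 + 76
265 = 3·76 + 37
76 = 2·37 + 2
37 = 18·2 + 1
2 = 2·1 + 0  (stop)
So 2689/606 = [4; 2, 3, 2, 18, 2].

[4; 2, 3, 2, 18, 2]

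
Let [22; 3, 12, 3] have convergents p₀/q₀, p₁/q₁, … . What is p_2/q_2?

Using pₖ = aₖpₖ₋₁ + pₖ₋₂, qₖ = aₖqₖ₋₁ + qₖ₋₂ (with p₋₁=1, p₋₂=0, q₋₁=0, q₋₂=1):
  k=0: a=22, p=22, q=1
  k=1: a=3, p=67, q=3
  k=2: a=12, p=826, q=37

826/37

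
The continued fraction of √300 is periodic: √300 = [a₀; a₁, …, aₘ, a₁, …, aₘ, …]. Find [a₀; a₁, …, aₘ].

a₀ = ⌊√300⌋ = 17.
With m₀=0, d₀=1 and mₖ₊₁ = dₖaₖ − mₖ, dₖ₊₁ = (n − mₖ₊₁²)/dₖ, aₖ₊₁ = ⌊(a₀+mₖ₊₁)/dₖ₊₁⌋:
  k=1: m=17, d=11, a=3
  k=2: m=16, d=4, a=8
  k=3: m=16, d=11, a=3
  k=4: m=17, d=1, a=34
d=1 and a=2a₀=34 at k=4, so the next step gives (m, d) = (17, 11) again — its k=1 value — and the period has length 4.

[17; 3, 8, 3, 34]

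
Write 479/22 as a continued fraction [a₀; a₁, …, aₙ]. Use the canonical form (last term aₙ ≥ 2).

479 = 21*22 + 17
22 = 1*17 + 5
17 = 3*5 + 2
5 = 2*2 + 1
2 = 2*1 + 0  (stop)
So 479/22 = [21; 1, 3, 2, 2].

[21; 1, 3, 2, 2]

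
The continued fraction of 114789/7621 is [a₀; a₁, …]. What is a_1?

16

114789 = 15·7621 + 474   →  a_0 = 15
7621 = 16·474 + 37   →  a_1 = 16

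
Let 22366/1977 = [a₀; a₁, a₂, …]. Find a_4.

3

22366 = 11·1977 + 619   →  a_0 = 11
1977 = 3·619 + 120   →  a_1 = 3
619 = 5·120 + 19   →  a_2 = 5
120 = 6·19 + 6   →  a_3 = 6
19 = 3·6 + 1   →  a_4 = 3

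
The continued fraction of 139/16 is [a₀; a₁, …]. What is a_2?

139 = 8·16 + 11   →  a_0 = 8
16 = 1·11 + 5   →  a_1 = 1
11 = 2·5 + 1   →  a_2 = 2

2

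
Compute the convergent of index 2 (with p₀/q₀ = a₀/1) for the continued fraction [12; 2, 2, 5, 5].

62/5

Using pₖ = aₖpₖ₋₁ + pₖ₋₂, qₖ = aₖqₖ₋₁ + qₖ₋₂ (with p₋₁=1, p₋₂=0, q₋₁=0, q₋₂=1):
  k=0: a=12, p=12, q=1
  k=1: a=2, p=25, q=2
  k=2: a=2, p=62, q=5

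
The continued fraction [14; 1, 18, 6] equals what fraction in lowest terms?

1719/115

Using pₖ = aₖpₖ₋₁ + pₖ₋₂ and qₖ = aₖqₖ₋₁ + qₖ₋₂:
  k=0: a=14, p=14, q=1
  k=1: a=1, p=15, q=1
  k=2: a=18, p=284, q=19
  k=3: a=6, p=1719, q=115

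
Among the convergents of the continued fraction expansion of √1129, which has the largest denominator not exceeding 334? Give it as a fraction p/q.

11189/333

√1129 = [33; 1, 1, 1, 1, 66, …] (period length 5).
Convergents:
  p_0/q_0 = 33/1
  p_1/q_1 = 34/1
  p_2/q_2 = 67/2
  p_3/q_3 = 101/3
  p_4/q_4 = 168/5
  p_5/q_5 = 11189/333
  p_6/q_6 = 11357/338
q_5 = 333 ≤ 334 < 338 = q_6, so the answer is 11189/333.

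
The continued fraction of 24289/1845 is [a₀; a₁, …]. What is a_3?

2

24289 = 13·1845 + 304   →  a_0 = 13
1845 = 6·304 + 21   →  a_1 = 6
304 = 14·21 + 10   →  a_2 = 14
21 = 2·10 + 1   →  a_3 = 2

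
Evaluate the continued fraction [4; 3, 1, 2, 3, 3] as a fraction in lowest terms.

Fold from the inside: start with 3/1.
  3 + 1/3 = 10/3
  2 + 3/10 = 23/10
  1 + 10/23 = 33/23
  3 + 23/33 = 122/33
  4 + 33/122 = 521/122

521/122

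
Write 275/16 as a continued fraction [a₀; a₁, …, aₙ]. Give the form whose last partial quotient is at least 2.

[17; 5, 3]

275 = 17·16 + 3
16 = 5·3 + 1
3 = 3·1 + 0  (stop)
So 275/16 = [17; 5, 3].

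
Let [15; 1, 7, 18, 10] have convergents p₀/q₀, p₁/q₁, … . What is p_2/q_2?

127/8

Using pₖ = aₖpₖ₋₁ + pₖ₋₂, qₖ = aₖqₖ₋₁ + qₖ₋₂ (with p₋₁=1, p₋₂=0, q₋₁=0, q₋₂=1):
  k=0: a=15, p=15, q=1
  k=1: a=1, p=16, q=1
  k=2: a=7, p=127, q=8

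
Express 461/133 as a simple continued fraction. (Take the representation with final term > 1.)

461 = 3×133 + 62
133 = 2×62 + 9
62 = 6×9 + 8
9 = 1×8 + 1
8 = 8×1 + 0  (stop)
So 461/133 = [3; 2, 6, 1, 8].

[3; 2, 6, 1, 8]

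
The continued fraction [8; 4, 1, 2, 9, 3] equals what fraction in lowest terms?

3343/407

Fold from the inside: start with 3/1.
  9 + 1/3 = 28/3
  2 + 3/28 = 59/28
  1 + 28/59 = 87/59
  4 + 59/87 = 407/87
  8 + 87/407 = 3343/407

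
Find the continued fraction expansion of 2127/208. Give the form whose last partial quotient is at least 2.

2127 = 10×208 + 47
208 = 4×47 + 20
47 = 2×20 + 7
20 = 2×7 + 6
7 = 1×6 + 1
6 = 6×1 + 0  (stop)
So 2127/208 = [10; 4, 2, 2, 1, 6].

[10; 4, 2, 2, 1, 6]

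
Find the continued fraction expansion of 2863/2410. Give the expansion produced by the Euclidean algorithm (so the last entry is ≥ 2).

[1; 5, 3, 8, 18]

2863 = 1·2410 + 453
2410 = 5·453 + 145
453 = 3·145 + 18
145 = 8·18 + 1
18 = 18·1 + 0  (stop)
So 2863/2410 = [1; 5, 3, 8, 18].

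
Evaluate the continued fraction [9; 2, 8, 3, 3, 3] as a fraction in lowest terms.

Fold from the inside: start with 3/1.
  3 + 1/3 = 10/3
  3 + 3/10 = 33/10
  8 + 10/33 = 274/33
  2 + 33/274 = 581/274
  9 + 274/581 = 5503/581

5503/581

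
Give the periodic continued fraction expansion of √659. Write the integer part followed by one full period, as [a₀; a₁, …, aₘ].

a₀ = ⌊√659⌋ = 25.

[25; 1, 2, 25, 2, 1, 50]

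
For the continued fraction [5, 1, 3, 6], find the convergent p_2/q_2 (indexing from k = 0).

Using pₖ = aₖpₖ₋₁ + pₖ₋₂, qₖ = aₖqₖ₋₁ + qₖ₋₂ (with p₋₁=1, p₋₂=0, q₋₁=0, q₋₂=1):
  k=0: a=5, p=5, q=1
  k=1: a=1, p=6, q=1
  k=2: a=3, p=23, q=4

23/4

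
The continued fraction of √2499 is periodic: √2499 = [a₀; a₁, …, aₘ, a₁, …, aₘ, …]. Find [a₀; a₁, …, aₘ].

[49; 1, 98]

a₀ = ⌊√2499⌋ = 49.
With m₀=0, d₀=1 and mₖ₊₁ = dₖaₖ − mₖ, dₖ₊₁ = (n − mₖ₊₁²)/dₖ, aₖ₊₁ = ⌊(a₀+mₖ₊₁)/dₖ₊₁⌋:
  k=1: m=49, d=98, a=1
  k=2: m=49, d=1, a=98
d=1 and a=2a₀=98 at k=2, so the next step gives (m, d) = (49, 98) again — its k=1 value — and the period has length 2.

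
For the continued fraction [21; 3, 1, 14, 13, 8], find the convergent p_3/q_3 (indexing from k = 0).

Using pₖ = aₖpₖ₋₁ + pₖ₋₂, qₖ = aₖqₖ₋₁ + qₖ₋₂ (with p₋₁=1, p₋₂=0, q₋₁=0, q₋₂=1):
  k=0: a=21, p=21, q=1
  k=1: a=3, p=64, q=3
  k=2: a=1, p=85, q=4
  k=3: a=14, p=1254, q=59

1254/59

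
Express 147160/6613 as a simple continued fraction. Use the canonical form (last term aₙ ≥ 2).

147160 = 22·6613 + 1674
6613 = 3·1674 + 1591
1674 = 1·1591 + 83
1591 = 19·83 + 14
83 = 5·14 + 13
14 = 1·13 + 1
13 = 13·1 + 0  (stop)
So 147160/6613 = [22; 3, 1, 19, 5, 1, 13].

[22; 3, 1, 19, 5, 1, 13]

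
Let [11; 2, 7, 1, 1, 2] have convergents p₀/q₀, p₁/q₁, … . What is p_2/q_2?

172/15

Using pₖ = aₖpₖ₋₁ + pₖ₋₂, qₖ = aₖqₖ₋₁ + qₖ₋₂ (with p₋₁=1, p₋₂=0, q₋₁=0, q₋₂=1):
  k=0: a=11, p=11, q=1
  k=1: a=2, p=23, q=2
  k=2: a=7, p=172, q=15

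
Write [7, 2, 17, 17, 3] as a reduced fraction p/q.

13669/1826

Fold from the inside: start with 3/1.
  17 + 1/3 = 52/3
  17 + 3/52 = 887/52
  2 + 52/887 = 1826/887
  7 + 887/1826 = 13669/1826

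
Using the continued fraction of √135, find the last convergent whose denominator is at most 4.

√135 = [11; 1, 1, 1, 1, 1, 1, 1, 22, …] (period length 8).
Convergents:
  p_0/q_0 = 11/1
  p_1/q_1 = 12/1
  p_2/q_2 = 23/2
  p_3/q_3 = 35/3
  p_4/q_4 = 58/5
q_3 = 3 ≤ 4 < 5 = q_4, so the answer is 35/3.

35/3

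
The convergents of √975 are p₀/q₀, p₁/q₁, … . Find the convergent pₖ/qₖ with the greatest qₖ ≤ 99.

√975 = [31; 4, 2, 4, 62, …] (period length 4).
Convergents:
  p_0/q_0 = 31/1
  p_1/q_1 = 125/4
  p_2/q_2 = 281/9
  p_3/q_3 = 1249/40
  p_4/q_4 = 77719/2489
q_3 = 40 ≤ 99 < 2489 = q_4, so the answer is 1249/40.

1249/40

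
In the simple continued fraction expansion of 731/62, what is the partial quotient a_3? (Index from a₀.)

731 = 11·62 + 49   →  a_0 = 11
62 = 1·49 + 13   →  a_1 = 1
49 = 3·13 + 10   →  a_2 = 3
13 = 1·10 + 3   →  a_3 = 1

1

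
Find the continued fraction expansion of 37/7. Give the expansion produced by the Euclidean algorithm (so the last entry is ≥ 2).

[5; 3, 2]

37 = 5×7 + 2
7 = 3×2 + 1
2 = 2×1 + 0  (stop)
So 37/7 = [5; 3, 2].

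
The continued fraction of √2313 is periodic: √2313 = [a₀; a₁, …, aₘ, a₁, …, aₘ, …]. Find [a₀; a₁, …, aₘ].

[48; 10, 1, 2, 10, 2, 1, 10, 96]

a₀ = ⌊√2313⌋ = 48.
With m₀=0, d₀=1 and mₖ₊₁ = dₖaₖ − mₖ, dₖ₊₁ = (n − mₖ₊₁²)/dₖ, aₖ₊₁ = ⌊(a₀+mₖ₊₁)/dₖ₊₁⌋:
  k=1: m=48, d=9, a=10
  k=2: m=42, d=61, a=1
  k=3: m=19, d=32, a=2
  k=4: m=45, d=9, a=10
  k=5: m=45, d=32, a=2
  k=6: m=19, d=61, a=1
  k=7: m=42, d=9, a=10
  k=8: m=48, d=1, a=96
d=1 and a=2a₀=96 at k=8, so the next step gives (m, d) = (48, 9) again — its k=1 value — and the period has length 8.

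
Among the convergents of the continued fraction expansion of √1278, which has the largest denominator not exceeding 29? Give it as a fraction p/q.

143/4

√1278 = [35; 1, 2, 1, 70, …] (period length 4).
Convergents:
  p_0/q_0 = 35/1
  p_1/q_1 = 36/1
  p_2/q_2 = 107/3
  p_3/q_3 = 143/4
  p_4/q_4 = 10117/283
q_3 = 4 ≤ 29 < 283 = q_4, so the answer is 143/4.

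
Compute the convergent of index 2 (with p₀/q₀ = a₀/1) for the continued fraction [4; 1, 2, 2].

14/3

Using pₖ = aₖpₖ₋₁ + pₖ₋₂, qₖ = aₖqₖ₋₁ + qₖ₋₂ (with p₋₁=1, p₋₂=0, q₋₁=0, q₋₂=1):
  k=0: a=4, p=4, q=1
  k=1: a=1, p=5, q=1
  k=2: a=2, p=14, q=3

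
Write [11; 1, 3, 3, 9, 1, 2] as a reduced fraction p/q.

4578/389

Fold from the inside: start with 2/1.
  1 + 1/2 = 3/2
  9 + 2/3 = 29/3
  3 + 3/29 = 90/29
  3 + 29/90 = 299/90
  1 + 90/299 = 389/299
  11 + 299/389 = 4578/389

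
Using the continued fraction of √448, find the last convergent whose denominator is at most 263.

5355/253

√448 = [21; 6, 42, …] (period length 2).
Convergents:
  p_0/q_0 = 21/1
  p_1/q_1 = 127/6
  p_2/q_2 = 5355/253
  p_3/q_3 = 32257/1524
q_2 = 253 ≤ 263 < 1524 = q_3, so the answer is 5355/253.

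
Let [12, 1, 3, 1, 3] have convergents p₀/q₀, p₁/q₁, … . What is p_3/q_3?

Using pₖ = aₖpₖ₋₁ + pₖ₋₂, qₖ = aₖqₖ₋₁ + qₖ₋₂ (with p₋₁=1, p₋₂=0, q₋₁=0, q₋₂=1):
  k=0: a=12, p=12, q=1
  k=1: a=1, p=13, q=1
  k=2: a=3, p=51, q=4
  k=3: a=1, p=64, q=5

64/5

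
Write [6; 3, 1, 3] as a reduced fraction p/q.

Using pₖ = aₖpₖ₋₁ + pₖ₋₂ and qₖ = aₖqₖ₋₁ + qₖ₋₂:
  k=0: a=6, p=6, q=1
  k=1: a=3, p=19, q=3
  k=2: a=1, p=25, q=4
  k=3: a=3, p=94, q=15

94/15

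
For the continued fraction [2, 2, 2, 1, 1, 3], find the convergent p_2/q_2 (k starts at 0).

12/5

Using pₖ = aₖpₖ₋₁ + pₖ₋₂, qₖ = aₖqₖ₋₁ + qₖ₋₂ (with p₋₁=1, p₋₂=0, q₋₁=0, q₋₂=1):
  k=0: a=2, p=2, q=1
  k=1: a=2, p=5, q=2
  k=2: a=2, p=12, q=5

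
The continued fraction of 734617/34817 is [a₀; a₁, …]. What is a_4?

17

734617 = 21·34817 + 3460   →  a_0 = 21
34817 = 10·3460 + 217   →  a_1 = 10
3460 = 15·217 + 205   →  a_2 = 15
217 = 1·205 + 12   →  a_3 = 1
205 = 17·12 + 1   →  a_4 = 17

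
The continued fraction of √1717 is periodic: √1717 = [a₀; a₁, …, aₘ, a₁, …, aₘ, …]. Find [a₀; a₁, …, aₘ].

[41; 2, 3, 2, 4, 2, 3, 2, 82]

a₀ = ⌊√1717⌋ = 41.
With m₀=0, d₀=1 and mₖ₊₁ = dₖaₖ − mₖ, dₖ₊₁ = (n − mₖ₊₁²)/dₖ, aₖ₊₁ = ⌊(a₀+mₖ₊₁)/dₖ₊₁⌋:
  k=1: m=41, d=36, a=2
  k=2: m=31, d=21, a=3
  k=3: m=32, d=33, a=2
  k=4: m=34, d=17, a=4
  k=5: m=34, d=33, a=2
  k=6: m=32, d=21, a=3
  k=7: m=31, d=36, a=2
  k=8: m=41, d=1, a=82
d=1 and a=2a₀=82 at k=8, so the next step gives (m, d) = (41, 36) again — its k=1 value — and the period has length 8.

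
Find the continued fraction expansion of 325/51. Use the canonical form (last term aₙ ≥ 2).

[6; 2, 1, 2, 6]

325 = 6×51 + 19
51 = 2×19 + 13
19 = 1×13 + 6
13 = 2×6 + 1
6 = 6×1 + 0  (stop)
So 325/51 = [6; 2, 1, 2, 6].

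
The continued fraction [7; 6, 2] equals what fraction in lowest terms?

Fold from the inside: start with 2/1.
  6 + 1/2 = 13/2
  7 + 2/13 = 93/13

93/13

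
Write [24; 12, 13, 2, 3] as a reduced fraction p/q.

Using pₖ = aₖpₖ₋₁ + pₖ₋₂ and qₖ = aₖqₖ₋₁ + qₖ₋₂:
  k=0: a=24, p=24, q=1
  k=1: a=12, p=289, q=12
  k=2: a=13, p=3781, q=157
  k=3: a=2, p=7851, q=326
  k=4: a=3, p=27334, q=1135

27334/1135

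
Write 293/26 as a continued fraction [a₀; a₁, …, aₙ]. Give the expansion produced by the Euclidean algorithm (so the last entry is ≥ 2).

[11; 3, 1, 2, 2]

293 = 11×26 + 7
26 = 3×7 + 5
7 = 1×5 + 2
5 = 2×2 + 1
2 = 2×1 + 0  (stop)
So 293/26 = [11; 3, 1, 2, 2].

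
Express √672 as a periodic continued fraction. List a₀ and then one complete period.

[25; 1, 11, 1, 50]

a₀ = ⌊√672⌋ = 25.
With m₀=0, d₀=1 and mₖ₊₁ = dₖaₖ − mₖ, dₖ₊₁ = (n − mₖ₊₁²)/dₖ, aₖ₊₁ = ⌊(a₀+mₖ₊₁)/dₖ₊₁⌋:
  k=1: m=25, d=47, a=1
  k=2: m=22, d=4, a=11
  k=3: m=22, d=47, a=1
  k=4: m=25, d=1, a=50
d=1 and a=2a₀=50 at k=4, so the next step gives (m, d) = (25, 47) again — its k=1 value — and the period has length 4.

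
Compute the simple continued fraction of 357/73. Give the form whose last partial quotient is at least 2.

[4; 1, 8, 8]

357 = 4·73 + 65
73 = 1·65 + 8
65 = 8·8 + 1
8 = 8·1 + 0  (stop)
So 357/73 = [4; 1, 8, 8].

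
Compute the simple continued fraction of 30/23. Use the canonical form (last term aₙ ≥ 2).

30 = 1*23 + 7
23 = 3*7 + 2
7 = 3*2 + 1
2 = 2*1 + 0  (stop)
So 30/23 = [1; 3, 3, 2].

[1; 3, 3, 2]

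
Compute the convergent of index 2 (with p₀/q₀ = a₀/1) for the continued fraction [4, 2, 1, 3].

13/3

Using pₖ = aₖpₖ₋₁ + pₖ₋₂, qₖ = aₖqₖ₋₁ + qₖ₋₂ (with p₋₁=1, p₋₂=0, q₋₁=0, q₋₂=1):
  k=0: a=4, p=4, q=1
  k=1: a=2, p=9, q=2
  k=2: a=1, p=13, q=3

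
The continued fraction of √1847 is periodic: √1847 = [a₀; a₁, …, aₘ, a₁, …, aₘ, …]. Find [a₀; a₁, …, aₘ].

a₀ = ⌊√1847⌋ = 42.
With m₀=0, d₀=1 and mₖ₊₁ = dₖaₖ − mₖ, dₖ₊₁ = (n − mₖ₊₁²)/dₖ, aₖ₊₁ = ⌊(a₀+mₖ₊₁)/dₖ₊₁⌋:
  k=1: m=42, d=83, a=1
  k=2: m=41, d=2, a=41
  k=3: m=41, d=83, a=1
  k=4: m=42, d=1, a=84
d=1 and a=2a₀=84 at k=4, so the next step gives (m, d) = (42, 83) again — its k=1 value — and the period has length 4.

[42; 1, 41, 1, 84]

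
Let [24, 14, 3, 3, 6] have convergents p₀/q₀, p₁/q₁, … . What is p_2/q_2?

Using pₖ = aₖpₖ₋₁ + pₖ₋₂, qₖ = aₖqₖ₋₁ + qₖ₋₂ (with p₋₁=1, p₋₂=0, q₋₁=0, q₋₂=1):
  k=0: a=24, p=24, q=1
  k=1: a=14, p=337, q=14
  k=2: a=3, p=1035, q=43

1035/43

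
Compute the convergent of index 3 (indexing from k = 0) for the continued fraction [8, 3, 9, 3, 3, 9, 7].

724/87

Using pₖ = aₖpₖ₋₁ + pₖ₋₂, qₖ = aₖqₖ₋₁ + qₖ₋₂ (with p₋₁=1, p₋₂=0, q₋₁=0, q₋₂=1):
  k=0: a=8, p=8, q=1
  k=1: a=3, p=25, q=3
  k=2: a=9, p=233, q=28
  k=3: a=3, p=724, q=87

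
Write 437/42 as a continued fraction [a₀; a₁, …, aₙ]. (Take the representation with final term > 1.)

437 = 10×42 + 17
42 = 2×17 + 8
17 = 2×8 + 1
8 = 8×1 + 0  (stop)
So 437/42 = [10; 2, 2, 8].

[10; 2, 2, 8]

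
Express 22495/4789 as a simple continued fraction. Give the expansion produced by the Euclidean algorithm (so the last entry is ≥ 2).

22495 = 4·4789 + 3339
4789 = 1·3339 + 1450
3339 = 2·1450 + 439
1450 = 3·439 + 133
439 = 3·133 + 40
133 = 3·40 + 13
40 = 3·13 + 1
13 = 13·1 + 0  (stop)
So 22495/4789 = [4; 1, 2, 3, 3, 3, 3, 13].

[4; 1, 2, 3, 3, 3, 3, 13]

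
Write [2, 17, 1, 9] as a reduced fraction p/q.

368/179

Fold from the inside: start with 9/1.
  1 + 1/9 = 10/9
  17 + 9/10 = 179/10
  2 + 10/179 = 368/179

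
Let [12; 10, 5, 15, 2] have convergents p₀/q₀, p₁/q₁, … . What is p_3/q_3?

9376/775

Using pₖ = aₖpₖ₋₁ + pₖ₋₂, qₖ = aₖqₖ₋₁ + qₖ₋₂ (with p₋₁=1, p₋₂=0, q₋₁=0, q₋₂=1):
  k=0: a=12, p=12, q=1
  k=1: a=10, p=121, q=10
  k=2: a=5, p=617, q=51
  k=3: a=15, p=9376, q=775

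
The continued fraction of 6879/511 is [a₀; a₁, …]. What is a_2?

6879 = 13·511 + 236   →  a_0 = 13
511 = 2·236 + 39   →  a_1 = 2
236 = 6·39 + 2   →  a_2 = 6

6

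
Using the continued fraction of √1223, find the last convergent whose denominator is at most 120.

1224/35

√1223 = [34; 1, 33, 1, 68, …] (period length 4).
Convergents:
  p_0/q_0 = 34/1
  p_1/q_1 = 35/1
  p_2/q_2 = 1189/34
  p_3/q_3 = 1224/35
  p_4/q_4 = 84421/2414
q_3 = 35 ≤ 120 < 2414 = q_4, so the answer is 1224/35.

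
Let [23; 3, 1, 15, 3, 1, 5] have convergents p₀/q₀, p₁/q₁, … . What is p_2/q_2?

93/4

Using pₖ = aₖpₖ₋₁ + pₖ₋₂, qₖ = aₖqₖ₋₁ + qₖ₋₂ (with p₋₁=1, p₋₂=0, q₋₁=0, q₋₂=1):
  k=0: a=23, p=23, q=1
  k=1: a=3, p=70, q=3
  k=2: a=1, p=93, q=4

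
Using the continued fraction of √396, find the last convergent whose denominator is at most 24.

√396 = [19; 1, 8, 1, 38, …] (period length 4).
Convergents:
  p_0/q_0 = 19/1
  p_1/q_1 = 20/1
  p_2/q_2 = 179/9
  p_3/q_3 = 199/10
  p_4/q_4 = 7741/389
q_3 = 10 ≤ 24 < 389 = q_4, so the answer is 199/10.

199/10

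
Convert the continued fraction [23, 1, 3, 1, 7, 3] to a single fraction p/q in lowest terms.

Using pₖ = aₖpₖ₋₁ + pₖ₋₂ and qₖ = aₖqₖ₋₁ + qₖ₋₂:
  k=0: a=23, p=23, q=1
  k=1: a=1, p=24, q=1
  k=2: a=3, p=95, q=4
  k=3: a=1, p=119, q=5
  k=4: a=7, p=928, q=39
  k=5: a=3, p=2903, q=122

2903/122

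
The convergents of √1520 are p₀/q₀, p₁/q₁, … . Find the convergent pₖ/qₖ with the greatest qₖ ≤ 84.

√1520 = [38; 1, 76, …] (period length 2).
Convergents:
  p_0/q_0 = 38/1
  p_1/q_1 = 39/1
  p_2/q_2 = 3002/77
  p_3/q_3 = 3041/78
  p_4/q_4 = 234118/6005
q_3 = 78 ≤ 84 < 6005 = q_4, so the answer is 3041/78.

3041/78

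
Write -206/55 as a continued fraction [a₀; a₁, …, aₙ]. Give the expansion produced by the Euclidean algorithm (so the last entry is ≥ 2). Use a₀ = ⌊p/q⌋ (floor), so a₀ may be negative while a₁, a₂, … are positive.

-206 = -4*55 + 14
55 = 3*14 + 13
14 = 1*13 + 1
13 = 13*1 + 0  (stop)
So -206/55 = [-4; 3, 1, 13].

[-4; 3, 1, 13]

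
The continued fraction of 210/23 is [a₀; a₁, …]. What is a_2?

210 = 9·23 + 3   →  a_0 = 9
23 = 7·3 + 2   →  a_1 = 7
3 = 1·2 + 1   →  a_2 = 1

1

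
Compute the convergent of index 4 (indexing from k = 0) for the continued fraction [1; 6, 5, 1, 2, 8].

Using pₖ = aₖpₖ₋₁ + pₖ₋₂, qₖ = aₖqₖ₋₁ + qₖ₋₂ (with p₋₁=1, p₋₂=0, q₋₁=0, q₋₂=1):
  k=0: a=1, p=1, q=1
  k=1: a=6, p=7, q=6
  k=2: a=5, p=36, q=31
  k=3: a=1, p=43, q=37
  k=4: a=2, p=122, q=105

122/105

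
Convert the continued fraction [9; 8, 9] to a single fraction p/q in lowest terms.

Fold from the inside: start with 9/1.
  8 + 1/9 = 73/9
  9 + 9/73 = 666/73

666/73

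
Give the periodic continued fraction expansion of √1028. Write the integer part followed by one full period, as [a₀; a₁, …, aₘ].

a₀ = ⌊√1028⌋ = 32.

[32; 16, 64]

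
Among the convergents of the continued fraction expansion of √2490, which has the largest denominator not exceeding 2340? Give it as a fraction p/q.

49850/999

√2490 = [49; 1, 8, 1, 98, …] (period length 4).
Convergents:
  p_0/q_0 = 49/1
  p_1/q_1 = 50/1
  p_2/q_2 = 449/9
  p_3/q_3 = 499/10
  p_4/q_4 = 49351/989
  p_5/q_5 = 49850/999
  p_6/q_6 = 448151/8981
q_5 = 999 ≤ 2340 < 8981 = q_6, so the answer is 49850/999.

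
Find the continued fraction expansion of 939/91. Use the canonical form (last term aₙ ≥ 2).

[10; 3, 7, 4]

939 = 10×91 + 29
91 = 3×29 + 4
29 = 7×4 + 1
4 = 4×1 + 0  (stop)
So 939/91 = [10; 3, 7, 4].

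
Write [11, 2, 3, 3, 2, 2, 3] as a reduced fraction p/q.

5031/440

Fold from the inside: start with 3/1.
  2 + 1/3 = 7/3
  2 + 3/7 = 17/7
  3 + 7/17 = 58/17
  3 + 17/58 = 191/58
  2 + 58/191 = 440/191
  11 + 191/440 = 5031/440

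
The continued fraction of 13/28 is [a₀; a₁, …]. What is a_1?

2

13 = 0·28 + 13   →  a_0 = 0
28 = 2·13 + 2   →  a_1 = 2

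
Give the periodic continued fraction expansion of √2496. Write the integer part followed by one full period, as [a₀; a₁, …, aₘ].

a₀ = ⌊√2496⌋ = 49.
With m₀=0, d₀=1 and mₖ₊₁ = dₖaₖ − mₖ, dₖ₊₁ = (n − mₖ₊₁²)/dₖ, aₖ₊₁ = ⌊(a₀+mₖ₊₁)/dₖ₊₁⌋:
  k=1: m=49, d=95, a=1
  k=2: m=46, d=4, a=23
  k=3: m=46, d=95, a=1
  k=4: m=49, d=1, a=98
d=1 and a=2a₀=98 at k=4, so the next step gives (m, d) = (49, 95) again — its k=1 value — and the period has length 4.

[49; 1, 23, 1, 98]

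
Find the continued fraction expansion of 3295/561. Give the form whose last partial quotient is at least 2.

3295 = 5·561 + 490
561 = 1·490 + 71
490 = 6·71 + 64
71 = 1·64 + 7
64 = 9·7 + 1
7 = 7·1 + 0  (stop)
So 3295/561 = [5; 1, 6, 1, 9, 7].

[5; 1, 6, 1, 9, 7]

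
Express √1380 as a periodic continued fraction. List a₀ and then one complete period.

[37; 6, 1, 2, 1, 6, 74]

a₀ = ⌊√1380⌋ = 37.
With m₀=0, d₀=1 and mₖ₊₁ = dₖaₖ − mₖ, dₖ₊₁ = (n − mₖ₊₁²)/dₖ, aₖ₊₁ = ⌊(a₀+mₖ₊₁)/dₖ₊₁⌋:
  k=1: m=37, d=11, a=6
  k=2: m=29, d=49, a=1
  k=3: m=20, d=20, a=2
  k=4: m=20, d=49, a=1
  k=5: m=29, d=11, a=6
  k=6: m=37, d=1, a=74
d=1 and a=2a₀=74 at k=6, so the next step gives (m, d) = (37, 11) again — its k=1 value — and the period has length 6.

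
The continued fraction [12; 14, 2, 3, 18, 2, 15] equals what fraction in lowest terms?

Using pₖ = aₖpₖ₋₁ + pₖ₋₂ and qₖ = aₖqₖ₋₁ + qₖ₋₂:
  k=0: a=12, p=12, q=1
  k=1: a=14, p=169, q=14
  k=2: a=2, p=350, q=29
  k=3: a=3, p=1219, q=101
  k=4: a=18, p=22292, q=1847
  k=5: a=2, p=45803, q=3795
  k=6: a=15, p=709337, q=58772

709337/58772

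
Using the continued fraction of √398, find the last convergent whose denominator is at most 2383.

15940/799

√398 = [19; 1, 18, 1, 38, …] (period length 4).
Convergents:
  p_0/q_0 = 19/1
  p_1/q_1 = 20/1
  p_2/q_2 = 379/19
  p_3/q_3 = 399/20
  p_4/q_4 = 15541/779
  p_5/q_5 = 15940/799
  p_6/q_6 = 302461/15161
q_5 = 799 ≤ 2383 < 15161 = q_6, so the answer is 15940/799.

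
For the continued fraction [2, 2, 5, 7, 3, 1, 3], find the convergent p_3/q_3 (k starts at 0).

Using pₖ = aₖpₖ₋₁ + pₖ₋₂, qₖ = aₖqₖ₋₁ + qₖ₋₂ (with p₋₁=1, p₋₂=0, q₋₁=0, q₋₂=1):
  k=0: a=2, p=2, q=1
  k=1: a=2, p=5, q=2
  k=2: a=5, p=27, q=11
  k=3: a=7, p=194, q=79

194/79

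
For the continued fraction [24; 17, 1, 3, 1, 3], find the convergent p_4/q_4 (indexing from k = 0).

2141/89

Using pₖ = aₖpₖ₋₁ + pₖ₋₂, qₖ = aₖqₖ₋₁ + qₖ₋₂ (with p₋₁=1, p₋₂=0, q₋₁=0, q₋₂=1):
  k=0: a=24, p=24, q=1
  k=1: a=17, p=409, q=17
  k=2: a=1, p=433, q=18
  k=3: a=3, p=1708, q=71
  k=4: a=1, p=2141, q=89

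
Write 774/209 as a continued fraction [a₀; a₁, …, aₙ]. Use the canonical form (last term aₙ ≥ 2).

[3; 1, 2, 2, 1, 2, 3, 2]

774 = 3×209 + 147
209 = 1×147 + 62
147 = 2×62 + 23
62 = 2×23 + 16
23 = 1×16 + 7
16 = 2×7 + 2
7 = 3×2 + 1
2 = 2×1 + 0  (stop)
So 774/209 = [3; 1, 2, 2, 1, 2, 3, 2].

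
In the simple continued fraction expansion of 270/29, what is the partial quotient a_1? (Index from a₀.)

3

270 = 9·29 + 9   →  a_0 = 9
29 = 3·9 + 2   →  a_1 = 3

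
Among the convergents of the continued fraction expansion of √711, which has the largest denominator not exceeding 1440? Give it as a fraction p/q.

√711 = [26; 1, 1, 1, 52, …] (period length 4).
Convergents:
  p_0/q_0 = 26/1
  p_1/q_1 = 27/1
  p_2/q_2 = 53/2
  p_3/q_3 = 80/3
  p_4/q_4 = 4213/158
  p_5/q_5 = 4293/161
  p_6/q_6 = 8506/319
  p_7/q_7 = 12799/480
  p_8/q_8 = 674054/25279
q_7 = 480 ≤ 1440 < 25279 = q_8, so the answer is 12799/480.

12799/480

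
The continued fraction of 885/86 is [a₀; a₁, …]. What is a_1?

3

885 = 10·86 + 25   →  a_0 = 10
86 = 3·25 + 11   →  a_1 = 3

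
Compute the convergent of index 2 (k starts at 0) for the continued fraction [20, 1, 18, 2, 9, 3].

Using pₖ = aₖpₖ₋₁ + pₖ₋₂, qₖ = aₖqₖ₋₁ + qₖ₋₂ (with p₋₁=1, p₋₂=0, q₋₁=0, q₋₂=1):
  k=0: a=20, p=20, q=1
  k=1: a=1, p=21, q=1
  k=2: a=18, p=398, q=19

398/19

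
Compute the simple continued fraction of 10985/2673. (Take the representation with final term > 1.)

10985 = 4*2673 + 293
2673 = 9*293 + 36
293 = 8*36 + 5
36 = 7*5 + 1
5 = 5*1 + 0  (stop)
So 10985/2673 = [4; 9, 8, 7, 5].

[4; 9, 8, 7, 5]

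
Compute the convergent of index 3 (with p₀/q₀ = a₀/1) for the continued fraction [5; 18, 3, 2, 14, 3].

Using pₖ = aₖpₖ₋₁ + pₖ₋₂, qₖ = aₖqₖ₋₁ + qₖ₋₂ (with p₋₁=1, p₋₂=0, q₋₁=0, q₋₂=1):
  k=0: a=5, p=5, q=1
  k=1: a=18, p=91, q=18
  k=2: a=3, p=278, q=55
  k=3: a=2, p=647, q=128

647/128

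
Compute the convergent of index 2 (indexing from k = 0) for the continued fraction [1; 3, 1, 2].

5/4

Using pₖ = aₖpₖ₋₁ + pₖ₋₂, qₖ = aₖqₖ₋₁ + qₖ₋₂ (with p₋₁=1, p₋₂=0, q₋₁=0, q₋₂=1):
  k=0: a=1, p=1, q=1
  k=1: a=3, p=4, q=3
  k=2: a=1, p=5, q=4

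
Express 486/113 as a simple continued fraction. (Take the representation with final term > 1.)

486 = 4*113 + 34
113 = 3*34 + 11
34 = 3*11 + 1
11 = 11*1 + 0  (stop)
So 486/113 = [4; 3, 3, 11].

[4; 3, 3, 11]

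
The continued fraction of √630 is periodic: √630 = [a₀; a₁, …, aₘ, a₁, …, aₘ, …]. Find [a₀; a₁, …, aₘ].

[25; 10, 50]

a₀ = ⌊√630⌋ = 25.
With m₀=0, d₀=1 and mₖ₊₁ = dₖaₖ − mₖ, dₖ₊₁ = (n − mₖ₊₁²)/dₖ, aₖ₊₁ = ⌊(a₀+mₖ₊₁)/dₖ₊₁⌋:
  k=1: m=25, d=5, a=10
  k=2: m=25, d=1, a=50
d=1 and a=2a₀=50 at k=2, so the next step gives (m, d) = (25, 5) again — its k=1 value — and the period has length 2.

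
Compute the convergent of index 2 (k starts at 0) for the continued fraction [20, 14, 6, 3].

Using pₖ = aₖpₖ₋₁ + pₖ₋₂, qₖ = aₖqₖ₋₁ + qₖ₋₂ (with p₋₁=1, p₋₂=0, q₋₁=0, q₋₂=1):
  k=0: a=20, p=20, q=1
  k=1: a=14, p=281, q=14
  k=2: a=6, p=1706, q=85

1706/85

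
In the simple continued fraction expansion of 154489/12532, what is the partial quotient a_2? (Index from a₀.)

18

154489 = 12·12532 + 4105   →  a_0 = 12
12532 = 3·4105 + 217   →  a_1 = 3
4105 = 18·217 + 199   →  a_2 = 18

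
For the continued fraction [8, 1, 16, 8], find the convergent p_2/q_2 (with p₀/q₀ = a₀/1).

152/17

Using pₖ = aₖpₖ₋₁ + pₖ₋₂, qₖ = aₖqₖ₋₁ + qₖ₋₂ (with p₋₁=1, p₋₂=0, q₋₁=0, q₋₂=1):
  k=0: a=8, p=8, q=1
  k=1: a=1, p=9, q=1
  k=2: a=16, p=152, q=17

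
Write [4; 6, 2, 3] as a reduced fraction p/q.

187/45

Using pₖ = aₖpₖ₋₁ + pₖ₋₂ and qₖ = aₖqₖ₋₁ + qₖ₋₂:
  k=0: a=4, p=4, q=1
  k=1: a=6, p=25, q=6
  k=2: a=2, p=54, q=13
  k=3: a=3, p=187, q=45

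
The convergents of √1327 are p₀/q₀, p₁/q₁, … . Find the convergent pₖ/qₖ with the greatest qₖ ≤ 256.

9107/250

√1327 = [36; 2, 2, 1, 35, 1, 2, 2, 72, …] (period length 8).
Convergents:
  p_0/q_0 = 36/1
  p_1/q_1 = 73/2
  p_2/q_2 = 182/5
  p_3/q_3 = 255/7
  p_4/q_4 = 9107/250
  p_5/q_5 = 9362/257
q_4 = 250 ≤ 256 < 257 = q_5, so the answer is 9107/250.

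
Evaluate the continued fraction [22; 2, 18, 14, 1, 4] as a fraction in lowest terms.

61793/2748

Fold from the inside: start with 4/1.
  1 + 1/4 = 5/4
  14 + 4/5 = 74/5
  18 + 5/74 = 1337/74
  2 + 74/1337 = 2748/1337
  22 + 1337/2748 = 61793/2748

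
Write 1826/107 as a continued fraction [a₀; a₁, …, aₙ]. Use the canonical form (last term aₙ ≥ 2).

[17; 15, 3, 2]

1826 = 17×107 + 7
107 = 15×7 + 2
7 = 3×2 + 1
2 = 2×1 + 0  (stop)
So 1826/107 = [17; 15, 3, 2].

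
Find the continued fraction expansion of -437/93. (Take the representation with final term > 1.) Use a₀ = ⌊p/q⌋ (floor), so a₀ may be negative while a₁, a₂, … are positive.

[-5; 3, 3, 9]

-437 = -5·93 + 28
93 = 3·28 + 9
28 = 3·9 + 1
9 = 9·1 + 0  (stop)
So -437/93 = [-5; 3, 3, 9].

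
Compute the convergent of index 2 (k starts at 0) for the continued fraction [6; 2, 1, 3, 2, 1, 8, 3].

Using pₖ = aₖpₖ₋₁ + pₖ₋₂, qₖ = aₖqₖ₋₁ + qₖ₋₂ (with p₋₁=1, p₋₂=0, q₋₁=0, q₋₂=1):
  k=0: a=6, p=6, q=1
  k=1: a=2, p=13, q=2
  k=2: a=1, p=19, q=3

19/3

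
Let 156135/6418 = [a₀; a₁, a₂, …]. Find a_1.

3

156135 = 24·6418 + 2103   →  a_0 = 24
6418 = 3·2103 + 109   →  a_1 = 3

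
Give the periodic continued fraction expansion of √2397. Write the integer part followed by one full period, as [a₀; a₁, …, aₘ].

a₀ = ⌊√2397⌋ = 48.
With m₀=0, d₀=1 and mₖ₊₁ = dₖaₖ − mₖ, dₖ₊₁ = (n − mₖ₊₁²)/dₖ, aₖ₊₁ = ⌊(a₀+mₖ₊₁)/dₖ₊₁⌋:
  k=1: m=48, d=93, a=1
  k=2: m=45, d=4, a=23
  k=3: m=47, d=47, a=2
  k=4: m=47, d=4, a=23
  k=5: m=45, d=93, a=1
  k=6: m=48, d=1, a=96
d=1 and a=2a₀=96 at k=6, so the next step gives (m, d) = (48, 93) again — its k=1 value — and the period has length 6.

[48; 1, 23, 2, 23, 1, 96]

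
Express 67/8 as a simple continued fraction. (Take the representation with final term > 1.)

[8; 2, 1, 2]

67 = 8*8 + 3
8 = 2*3 + 2
3 = 1*2 + 1
2 = 2*1 + 0  (stop)
So 67/8 = [8; 2, 1, 2].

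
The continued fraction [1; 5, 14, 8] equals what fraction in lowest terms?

686/573

Fold from the inside: start with 8/1.
  14 + 1/8 = 113/8
  5 + 8/113 = 573/113
  1 + 113/573 = 686/573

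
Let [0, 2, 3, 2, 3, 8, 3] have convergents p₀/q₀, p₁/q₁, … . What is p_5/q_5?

199/456

Using pₖ = aₖpₖ₋₁ + pₖ₋₂, qₖ = aₖqₖ₋₁ + qₖ₋₂ (with p₋₁=1, p₋₂=0, q₋₁=0, q₋₂=1):
  k=0: a=0, p=0, q=1
  k=1: a=2, p=1, q=2
  k=2: a=3, p=3, q=7
  k=3: a=2, p=7, q=16
  k=4: a=3, p=24, q=55
  k=5: a=8, p=199, q=456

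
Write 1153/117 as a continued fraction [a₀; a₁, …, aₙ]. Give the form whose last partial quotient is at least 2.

1153 = 9*117 + 100
117 = 1*100 + 17
100 = 5*17 + 15
17 = 1*15 + 2
15 = 7*2 + 1
2 = 2*1 + 0  (stop)
So 1153/117 = [9; 1, 5, 1, 7, 2].

[9; 1, 5, 1, 7, 2]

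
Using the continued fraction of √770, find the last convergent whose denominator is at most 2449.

√770 = [27; 1, 2, 1, 54, …] (period length 4).
Convergents:
  p_0/q_0 = 27/1
  p_1/q_1 = 28/1
  p_2/q_2 = 83/3
  p_3/q_3 = 111/4
  p_4/q_4 = 6077/219
  p_5/q_5 = 6188/223
  p_6/q_6 = 18453/665
  p_7/q_7 = 24641/888
  p_8/q_8 = 1349067/48617
q_7 = 888 ≤ 2449 < 48617 = q_8, so the answer is 24641/888.

24641/888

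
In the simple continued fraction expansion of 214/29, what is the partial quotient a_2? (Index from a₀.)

1

214 = 7·29 + 11   →  a_0 = 7
29 = 2·11 + 7   →  a_1 = 2
11 = 1·7 + 4   →  a_2 = 1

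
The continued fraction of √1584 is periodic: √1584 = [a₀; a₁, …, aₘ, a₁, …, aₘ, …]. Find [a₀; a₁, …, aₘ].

[39; 1, 3, 1, 78]

a₀ = ⌊√1584⌋ = 39.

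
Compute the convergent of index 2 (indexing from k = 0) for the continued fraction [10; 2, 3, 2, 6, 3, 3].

73/7

Using pₖ = aₖpₖ₋₁ + pₖ₋₂, qₖ = aₖqₖ₋₁ + qₖ₋₂ (with p₋₁=1, p₋₂=0, q₋₁=0, q₋₂=1):
  k=0: a=10, p=10, q=1
  k=1: a=2, p=21, q=2
  k=2: a=3, p=73, q=7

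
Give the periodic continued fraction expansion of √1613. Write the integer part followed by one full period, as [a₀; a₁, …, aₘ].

a₀ = ⌊√1613⌋ = 40.
With m₀=0, d₀=1 and mₖ₊₁ = dₖaₖ − mₖ, dₖ₊₁ = (n − mₖ₊₁²)/dₖ, aₖ₊₁ = ⌊(a₀+mₖ₊₁)/dₖ₊₁⌋:
  k=1: m=40, d=13, a=6
  k=2: m=38, d=13, a=6
  k=3: m=40, d=1, a=80
d=1 and a=2a₀=80 at k=3, so the next step gives (m, d) = (40, 13) again — its k=1 value — and the period has length 3.

[40; 6, 6, 80]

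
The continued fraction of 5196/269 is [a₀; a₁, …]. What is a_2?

5196 = 19·269 + 85   →  a_0 = 19
269 = 3·85 + 14   →  a_1 = 3
85 = 6·14 + 1   →  a_2 = 6

6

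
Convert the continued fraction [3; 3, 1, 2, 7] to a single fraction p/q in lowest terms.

Using pₖ = aₖpₖ₋₁ + pₖ₋₂ and qₖ = aₖqₖ₋₁ + qₖ₋₂:
  k=0: a=3, p=3, q=1
  k=1: a=3, p=10, q=3
  k=2: a=1, p=13, q=4
  k=3: a=2, p=36, q=11
  k=4: a=7, p=265, q=81

265/81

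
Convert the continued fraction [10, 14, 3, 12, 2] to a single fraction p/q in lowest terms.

11107/1103

Using pₖ = aₖpₖ₋₁ + pₖ₋₂ and qₖ = aₖqₖ₋₁ + qₖ₋₂:
  k=0: a=10, p=10, q=1
  k=1: a=14, p=141, q=14
  k=2: a=3, p=433, q=43
  k=3: a=12, p=5337, q=530
  k=4: a=2, p=11107, q=1103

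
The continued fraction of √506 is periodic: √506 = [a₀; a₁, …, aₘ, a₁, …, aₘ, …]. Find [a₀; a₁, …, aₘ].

a₀ = ⌊√506⌋ = 22.
With m₀=0, d₀=1 and mₖ₊₁ = dₖaₖ − mₖ, dₖ₊₁ = (n − mₖ₊₁²)/dₖ, aₖ₊₁ = ⌊(a₀+mₖ₊₁)/dₖ₊₁⌋:
  k=1: m=22, d=22, a=2
  k=2: m=22, d=1, a=44
d=1 and a=2a₀=44 at k=2, so the next step gives (m, d) = (22, 22) again — its k=1 value — and the period has length 2.

[22; 2, 44]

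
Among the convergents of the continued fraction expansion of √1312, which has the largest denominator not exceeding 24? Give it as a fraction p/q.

√1312 = [36; 4, 1, 1, 17, 1, 1, 4, 72, …] (period length 8).
Convergents:
  p_0/q_0 = 36/1
  p_1/q_1 = 145/4
  p_2/q_2 = 181/5
  p_3/q_3 = 326/9
  p_4/q_4 = 5723/158
q_3 = 9 ≤ 24 < 158 = q_4, so the answer is 326/9.

326/9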